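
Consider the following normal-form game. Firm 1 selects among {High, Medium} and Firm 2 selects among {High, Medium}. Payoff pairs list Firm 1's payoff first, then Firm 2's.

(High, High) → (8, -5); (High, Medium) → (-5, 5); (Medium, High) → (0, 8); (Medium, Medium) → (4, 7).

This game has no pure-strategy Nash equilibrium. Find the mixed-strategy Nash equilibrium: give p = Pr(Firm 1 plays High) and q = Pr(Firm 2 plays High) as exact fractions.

p = 1/11, q = 9/17

In a mixed NE each player is indifferent between their pure strategies, so the opponent's mix sets the indifference.
Firm 2 indifferent between High and Medium: p·(-5) + (1−p)·8 = p·5 + (1−p)·7 ⟹ 8 + (-13)p = 7 + (-2)p ⟹ p = 1/11.
Firm 1 indifferent between High and Medium: q·8 + (1−q)·(-5) = q·0 + (1−q)·4 ⟹ (-5) + 13q = 4 + (-4)q ⟹ q = 9/17.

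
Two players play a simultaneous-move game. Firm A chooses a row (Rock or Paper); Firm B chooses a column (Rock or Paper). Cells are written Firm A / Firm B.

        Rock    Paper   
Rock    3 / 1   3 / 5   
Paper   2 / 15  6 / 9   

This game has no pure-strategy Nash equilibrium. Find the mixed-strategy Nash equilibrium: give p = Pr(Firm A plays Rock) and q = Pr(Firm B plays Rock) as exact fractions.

In a mixed NE each player is indifferent between their pure strategies, so the opponent's mix sets the indifference.
Firm B indifferent between Rock and Paper: p·1 + (1−p)·15 = p·5 + (1−p)·9 ⟹ 15 + (-14)p = 9 + (-4)p ⟹ p = 3/5.
Firm A indifferent between Rock and Paper: q·3 + (1−q)·3 = q·2 + (1−q)·6 ⟹ 3 + 0q = 6 + (-4)q ⟹ q = 3/4.

p = 3/5, q = 3/4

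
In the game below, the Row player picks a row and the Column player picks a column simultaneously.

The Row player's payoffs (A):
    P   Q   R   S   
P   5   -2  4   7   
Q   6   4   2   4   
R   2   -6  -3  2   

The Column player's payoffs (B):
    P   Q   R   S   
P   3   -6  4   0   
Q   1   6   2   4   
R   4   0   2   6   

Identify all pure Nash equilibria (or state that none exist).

(P, R) and (Q, Q)

A profile is a Nash equilibrium when each player is best-responding to the other.
The Row player's best responses — vs P: Q (payoff 6); vs Q: Q (payoff 4); vs R: P (payoff 4); vs S: P (payoff 7).
The Column player's best responses — vs P: R (payoff 4); vs Q: Q (payoff 6); vs R: S (payoff 6).
Mutual best responses occur at (P, R) and (Q, Q); at each, neither player gains by switching.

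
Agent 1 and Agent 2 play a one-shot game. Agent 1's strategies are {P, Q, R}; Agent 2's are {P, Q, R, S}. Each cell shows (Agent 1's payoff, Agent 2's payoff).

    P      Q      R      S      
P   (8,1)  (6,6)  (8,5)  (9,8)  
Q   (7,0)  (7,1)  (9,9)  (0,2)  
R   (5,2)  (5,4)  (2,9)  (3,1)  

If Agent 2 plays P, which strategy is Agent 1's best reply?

P

With Agent 2 fixed at P, Agent 1's payoffs are: P → 8, Q → 7, R → 5.
The maximum is 8, achieved by P.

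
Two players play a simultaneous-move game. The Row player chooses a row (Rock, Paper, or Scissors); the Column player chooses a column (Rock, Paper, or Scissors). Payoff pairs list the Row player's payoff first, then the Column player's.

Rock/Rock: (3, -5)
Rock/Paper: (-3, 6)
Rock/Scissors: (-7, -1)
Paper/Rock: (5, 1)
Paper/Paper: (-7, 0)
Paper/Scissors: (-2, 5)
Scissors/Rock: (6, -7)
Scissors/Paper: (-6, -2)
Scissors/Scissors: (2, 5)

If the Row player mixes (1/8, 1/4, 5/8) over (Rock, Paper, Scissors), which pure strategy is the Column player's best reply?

Scissors

The Column player's best reply maximizes expected payoff against the mix.
Rock: (1/8)·(-5) + (1/4)·1 + (5/8)·(-7) = -19/4
Paper: (1/8)·6 + (1/4)·0 + (5/8)·(-2) = -1/2
Scissors: (1/8)·(-1) + (1/4)·5 + (5/8)·5 = 17/4
Highest expected payoff is 17/4, from Scissors.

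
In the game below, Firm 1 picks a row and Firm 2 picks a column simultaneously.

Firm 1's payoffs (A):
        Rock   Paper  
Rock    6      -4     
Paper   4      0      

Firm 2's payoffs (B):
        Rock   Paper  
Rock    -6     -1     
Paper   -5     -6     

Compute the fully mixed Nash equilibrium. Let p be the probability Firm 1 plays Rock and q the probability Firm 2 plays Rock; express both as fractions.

In a mixed NE each player is indifferent between their pure strategies, so the opponent's mix sets the indifference.
Firm 2 indifferent between Rock and Paper: p·(-6) + (1−p)·(-5) = p·(-1) + (1−p)·(-6) ⟹ (-5) + (-1)p = (-6) + 5p ⟹ p = 1/6.
Firm 1 indifferent between Rock and Paper: q·6 + (1−q)·(-4) = q·4 + (1−q)·0 ⟹ (-4) + 10q = 0 + 4q ⟹ q = 2/3.

p = 1/6, q = 2/3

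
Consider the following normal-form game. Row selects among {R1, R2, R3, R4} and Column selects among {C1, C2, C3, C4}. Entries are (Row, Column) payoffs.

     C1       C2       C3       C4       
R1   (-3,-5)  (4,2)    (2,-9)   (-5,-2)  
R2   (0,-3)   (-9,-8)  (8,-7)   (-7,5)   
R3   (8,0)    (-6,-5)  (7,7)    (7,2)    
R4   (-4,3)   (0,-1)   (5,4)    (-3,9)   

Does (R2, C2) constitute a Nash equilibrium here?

Holding Column at C2: Row gets -9 from R2 but could get 4 by switching to R1. Row has a profitable deviation.

No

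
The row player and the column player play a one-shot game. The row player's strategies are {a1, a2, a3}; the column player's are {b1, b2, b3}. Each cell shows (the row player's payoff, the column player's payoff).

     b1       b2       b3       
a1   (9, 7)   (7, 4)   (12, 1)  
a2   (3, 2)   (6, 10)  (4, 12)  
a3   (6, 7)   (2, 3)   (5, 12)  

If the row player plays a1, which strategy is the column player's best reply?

With the row player fixed at a1, the column player's payoffs are: b1 → 7, b2 → 4, b3 → 1.
The maximum is 7, achieved by b1.

b1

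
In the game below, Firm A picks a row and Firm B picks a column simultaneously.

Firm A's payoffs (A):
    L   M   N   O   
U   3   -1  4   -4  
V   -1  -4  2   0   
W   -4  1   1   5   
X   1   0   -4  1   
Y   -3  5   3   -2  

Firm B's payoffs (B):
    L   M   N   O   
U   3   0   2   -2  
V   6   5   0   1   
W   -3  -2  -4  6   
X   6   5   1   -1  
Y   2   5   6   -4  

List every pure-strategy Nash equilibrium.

(U, L) and (W, O)

Check mutual best responses: a cell is a NE iff neither player can gain by unilaterally deviating.
Firm A's best responses — vs L: U (payoff 3); vs M: Y (payoff 5); vs N: U (payoff 4); vs O: W (payoff 5).
Firm B's best responses — vs U: L (payoff 3); vs V: L (payoff 6); vs W: O (payoff 6); vs X: L (payoff 6); vs Y: N (payoff 6).
Mutual best responses occur at (U, L) and (W, O); at each, neither player gains by switching.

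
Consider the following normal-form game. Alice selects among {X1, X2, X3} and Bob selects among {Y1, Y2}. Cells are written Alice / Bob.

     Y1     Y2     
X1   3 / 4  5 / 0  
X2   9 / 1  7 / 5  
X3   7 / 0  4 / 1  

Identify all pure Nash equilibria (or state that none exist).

A profile is a Nash equilibrium when each player is best-responding to the other.
Alice's best responses — vs Y1: X2 (payoff 9); vs Y2: X2 (payoff 7).
Bob's best responses — vs X1: Y1 (payoff 4); vs X2: Y2 (payoff 5); vs X3: Y2 (payoff 1).
The only mutual best response is (X2, Y2); neither player gains by switching there.

(X2, Y2)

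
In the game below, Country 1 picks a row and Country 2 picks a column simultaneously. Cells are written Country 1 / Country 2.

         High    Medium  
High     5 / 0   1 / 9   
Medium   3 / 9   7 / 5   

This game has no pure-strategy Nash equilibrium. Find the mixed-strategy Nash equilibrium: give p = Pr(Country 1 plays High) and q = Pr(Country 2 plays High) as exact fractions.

In a mixed NE each player is indifferent between their pure strategies, so the opponent's mix sets the indifference.
Country 2 indifferent between High and Medium: p·0 + (1−p)·9 = p·9 + (1−p)·5 ⟹ 9 + (-9)p = 5 + 4p ⟹ p = 4/13.
Country 1 indifferent between High and Medium: q·5 + (1−q)·1 = q·3 + (1−q)·7 ⟹ 1 + 4q = 7 + (-4)q ⟹ q = 3/4.

p = 4/13, q = 3/4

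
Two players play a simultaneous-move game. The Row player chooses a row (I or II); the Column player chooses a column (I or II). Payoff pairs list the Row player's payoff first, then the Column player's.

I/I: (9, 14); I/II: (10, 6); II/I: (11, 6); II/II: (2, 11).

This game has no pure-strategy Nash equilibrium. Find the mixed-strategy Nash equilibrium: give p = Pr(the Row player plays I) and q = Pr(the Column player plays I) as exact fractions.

p = 5/13, q = 4/5

In a mixed NE each player is indifferent between their pure strategies, so the opponent's mix sets the indifference.
The Column player indifferent between I and II: p·14 + (1−p)·6 = p·6 + (1−p)·11 ⟹ 6 + 8p = 11 + (-5)p ⟹ p = 5/13.
The Row player indifferent between I and II: q·9 + (1−q)·10 = q·11 + (1−q)·2 ⟹ 10 + (-1)q = 2 + 9q ⟹ q = 4/5.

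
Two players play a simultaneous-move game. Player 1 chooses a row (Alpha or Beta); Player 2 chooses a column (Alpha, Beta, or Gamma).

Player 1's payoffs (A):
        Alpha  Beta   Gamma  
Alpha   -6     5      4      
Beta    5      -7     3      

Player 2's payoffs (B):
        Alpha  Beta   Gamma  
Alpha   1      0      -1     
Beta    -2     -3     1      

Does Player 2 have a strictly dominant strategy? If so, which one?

No strictly dominant strategy

Check whether one of Player 2's strategies beats all alternatives regardless of what the opponent does.
Alpha is not dominant: against Beta, Gamma gives 1 > -2.
Beta is not dominant: against Alpha, Alpha gives 1 > 0.
Gamma is not dominant: against Alpha, Alpha gives 1 > -1.
No single strategy is best against every opponent action.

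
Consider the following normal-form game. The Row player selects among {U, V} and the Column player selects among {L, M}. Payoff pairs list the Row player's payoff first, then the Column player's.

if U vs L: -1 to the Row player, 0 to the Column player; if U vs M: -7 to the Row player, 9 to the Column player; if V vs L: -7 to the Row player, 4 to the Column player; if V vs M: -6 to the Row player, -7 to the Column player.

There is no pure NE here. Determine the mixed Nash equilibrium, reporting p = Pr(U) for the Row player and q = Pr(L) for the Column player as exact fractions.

p = 11/20, q = 1/7

In a mixed NE each player is indifferent between their pure strategies, so the opponent's mix sets the indifference.
The Column player indifferent between L and M: p·0 + (1−p)·4 = p·9 + (1−p)·(-7) ⟹ 4 + (-4)p = (-7) + 16p ⟹ p = 11/20.
The Row player indifferent between U and V: q·(-1) + (1−q)·(-7) = q·(-7) + (1−q)·(-6) ⟹ (-7) + 6q = (-6) + (-1)q ⟹ q = 1/7.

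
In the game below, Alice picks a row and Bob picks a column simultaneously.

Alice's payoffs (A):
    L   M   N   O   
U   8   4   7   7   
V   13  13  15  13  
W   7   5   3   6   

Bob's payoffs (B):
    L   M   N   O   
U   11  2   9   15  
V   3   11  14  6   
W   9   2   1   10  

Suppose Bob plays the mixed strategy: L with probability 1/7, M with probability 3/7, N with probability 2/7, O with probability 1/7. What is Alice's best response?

Alice's best reply maximizes expected payoff against the mix.
U: (1/7)·8 + (3/7)·4 + (2/7)·7 + (1/7)·7 = 41/7
V: (1/7)·13 + (3/7)·13 + (2/7)·15 + (1/7)·13 = 95/7
W: (1/7)·7 + (3/7)·5 + (2/7)·3 + (1/7)·6 = 34/7
Highest expected payoff is 95/7, from V.

V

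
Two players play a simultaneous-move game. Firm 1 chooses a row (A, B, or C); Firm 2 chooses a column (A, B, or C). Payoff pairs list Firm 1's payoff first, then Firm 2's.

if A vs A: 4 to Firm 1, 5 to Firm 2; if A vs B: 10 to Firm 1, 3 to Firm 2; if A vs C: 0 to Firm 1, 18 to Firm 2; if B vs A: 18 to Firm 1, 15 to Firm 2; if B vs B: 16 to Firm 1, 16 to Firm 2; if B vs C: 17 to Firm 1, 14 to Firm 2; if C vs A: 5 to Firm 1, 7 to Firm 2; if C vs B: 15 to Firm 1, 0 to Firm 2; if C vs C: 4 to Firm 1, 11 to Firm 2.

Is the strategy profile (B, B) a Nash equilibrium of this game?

Holding Firm 2 at B: Firm 1 gets 16 from B, versus 10 from A, 15 from C. No profitable deviation for Firm 1.
Holding Firm 1 at B: Firm 2 gets 16 from B, versus 15 from A, 14 from C. No profitable deviation for Firm 2 either.

Yes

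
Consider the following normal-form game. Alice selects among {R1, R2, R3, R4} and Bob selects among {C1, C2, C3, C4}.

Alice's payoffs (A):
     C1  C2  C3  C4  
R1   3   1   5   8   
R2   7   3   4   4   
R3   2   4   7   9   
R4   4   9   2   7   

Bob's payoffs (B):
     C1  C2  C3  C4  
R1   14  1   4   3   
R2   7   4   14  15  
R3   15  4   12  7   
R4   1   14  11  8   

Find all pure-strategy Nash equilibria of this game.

(R4, C2)

Check mutual best responses: a cell is a NE iff neither player can gain by unilaterally deviating.
Alice's best responses — vs C1: R2 (payoff 7); vs C2: R4 (payoff 9); vs C3: R3 (payoff 7); vs C4: R3 (payoff 9).
Bob's best responses — vs R1: C1 (payoff 14); vs R2: C4 (payoff 15); vs R3: C1 (payoff 15); vs R4: C2 (payoff 14).
The only mutual best response is (R4, C2); neither player gains by switching there.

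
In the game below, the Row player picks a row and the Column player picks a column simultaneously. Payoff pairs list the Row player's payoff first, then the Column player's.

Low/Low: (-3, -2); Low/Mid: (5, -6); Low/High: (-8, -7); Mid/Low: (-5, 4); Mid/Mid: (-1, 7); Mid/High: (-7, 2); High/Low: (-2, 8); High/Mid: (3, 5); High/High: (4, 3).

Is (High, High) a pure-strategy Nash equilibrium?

Holding the Column player at High: the Row player gets 4 from High, versus -8 from Low, -7 from Mid. No profitable deviation for the Row player.
Holding the Row player at High: the Column player gets 3 from High but could get 8 by switching to Low. The Column player has a profitable deviation.

No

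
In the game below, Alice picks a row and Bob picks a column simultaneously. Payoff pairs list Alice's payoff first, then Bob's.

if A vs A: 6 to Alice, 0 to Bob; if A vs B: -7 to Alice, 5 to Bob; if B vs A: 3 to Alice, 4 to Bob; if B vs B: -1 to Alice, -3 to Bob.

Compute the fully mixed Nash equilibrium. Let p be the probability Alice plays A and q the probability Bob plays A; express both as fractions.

p = 7/12, q = 2/3

Each player's mixing probability is pinned down by making the *other* player indifferent.
Bob indifferent between A and B: p·0 + (1−p)·4 = p·5 + (1−p)·(-3) ⟹ 4 + (-4)p = (-3) + 8p ⟹ p = 7/12.
Alice indifferent between A and B: q·6 + (1−q)·(-7) = q·3 + (1−q)·(-1) ⟹ (-7) + 13q = (-1) + 4q ⟹ q = 2/3.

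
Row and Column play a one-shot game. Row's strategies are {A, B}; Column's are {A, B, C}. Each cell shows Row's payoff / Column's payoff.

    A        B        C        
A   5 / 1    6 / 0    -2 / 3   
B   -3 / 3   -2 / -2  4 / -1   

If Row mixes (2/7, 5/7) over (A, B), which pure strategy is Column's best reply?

A

Column's best reply maximizes expected payoff against the mix.
A: (2/7)·1 + (5/7)·3 = 17/7
B: (2/7)·0 + (5/7)·(-2) = -10/7
C: (2/7)·3 + (5/7)·(-1) = 1/7
Highest expected payoff is 17/7, from A.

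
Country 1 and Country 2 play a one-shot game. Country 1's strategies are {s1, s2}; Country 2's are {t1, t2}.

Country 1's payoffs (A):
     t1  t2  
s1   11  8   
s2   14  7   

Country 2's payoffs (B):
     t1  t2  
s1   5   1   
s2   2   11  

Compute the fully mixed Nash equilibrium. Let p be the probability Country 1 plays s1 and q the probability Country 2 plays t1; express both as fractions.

In a mixed NE each player is indifferent between their pure strategies, so the opponent's mix sets the indifference.
Country 2 indifferent between t1 and t2: p·5 + (1−p)·2 = p·1 + (1−p)·11 ⟹ 2 + 3p = 11 + (-10)p ⟹ p = 9/13.
Country 1 indifferent between s1 and s2: q·11 + (1−q)·8 = q·14 + (1−q)·7 ⟹ 8 + 3q = 7 + 7q ⟹ q = 1/4.

p = 9/13, q = 1/4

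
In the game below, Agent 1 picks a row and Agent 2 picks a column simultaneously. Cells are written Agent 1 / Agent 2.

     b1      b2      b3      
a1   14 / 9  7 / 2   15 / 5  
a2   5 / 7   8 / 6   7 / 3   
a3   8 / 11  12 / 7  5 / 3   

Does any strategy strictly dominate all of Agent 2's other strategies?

A strategy is strictly dominant if it gives Agent 2 a strictly higher payoff than every other strategy, against every choice by the opponent.
b1 strictly dominates: vs a1: 9 > each of {2, 5}; vs a2: 7 > each of {6, 3}; vs a3: 11 > each of {7, 3}.

b1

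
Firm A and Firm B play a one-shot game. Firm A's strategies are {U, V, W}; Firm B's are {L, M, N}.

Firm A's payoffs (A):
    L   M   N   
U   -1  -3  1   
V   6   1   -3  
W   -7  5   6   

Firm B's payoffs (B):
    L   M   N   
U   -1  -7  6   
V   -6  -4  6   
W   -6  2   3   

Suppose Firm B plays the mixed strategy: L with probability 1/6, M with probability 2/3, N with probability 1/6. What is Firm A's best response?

Firm A's best reply maximizes expected payoff against the mix.
U: (1/6)·(-1) + (2/3)·(-3) + (1/6)·1 = -2
V: (1/6)·6 + (2/3)·1 + (1/6)·(-3) = 7/6
W: (1/6)·(-7) + (2/3)·5 + (1/6)·6 = 19/6
Highest expected payoff is 19/6, from W.

W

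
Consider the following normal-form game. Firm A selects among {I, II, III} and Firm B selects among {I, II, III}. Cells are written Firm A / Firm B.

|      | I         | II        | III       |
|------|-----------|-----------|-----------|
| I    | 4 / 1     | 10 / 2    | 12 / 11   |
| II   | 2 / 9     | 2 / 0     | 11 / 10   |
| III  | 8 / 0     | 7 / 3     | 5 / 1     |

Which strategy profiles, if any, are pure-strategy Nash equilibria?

Find each player's best response to every opponent strategy; NE are the intersections.
Firm A's best responses — vs I: III (payoff 8); vs II: I (payoff 10); vs III: I (payoff 12).
Firm B's best responses — vs I: III (payoff 11); vs II: III (payoff 10); vs III: II (payoff 3).
The only mutual best response is (I, III); neither player gains by switching there.

(I, III)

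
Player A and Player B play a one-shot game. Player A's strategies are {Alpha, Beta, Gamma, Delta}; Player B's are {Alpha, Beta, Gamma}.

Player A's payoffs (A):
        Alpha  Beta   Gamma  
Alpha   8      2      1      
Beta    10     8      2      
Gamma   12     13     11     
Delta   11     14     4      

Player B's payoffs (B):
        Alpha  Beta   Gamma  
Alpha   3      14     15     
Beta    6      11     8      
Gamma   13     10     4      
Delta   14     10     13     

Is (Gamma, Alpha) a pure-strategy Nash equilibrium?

Yes

Holding Player B at Alpha: Player A gets 12 from Gamma, versus 8 from Alpha, 10 from Beta, 11 from Delta. No profitable deviation for Player A.
Holding Player A at Gamma: Player B gets 13 from Alpha, versus 10 from Beta, 4 from Gamma. No profitable deviation for Player B either.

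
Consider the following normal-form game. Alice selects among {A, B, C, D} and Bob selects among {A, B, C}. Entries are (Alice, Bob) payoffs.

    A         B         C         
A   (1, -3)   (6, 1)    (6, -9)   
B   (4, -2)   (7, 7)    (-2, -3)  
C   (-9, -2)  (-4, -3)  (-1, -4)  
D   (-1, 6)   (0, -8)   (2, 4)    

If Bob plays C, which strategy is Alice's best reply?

With Bob fixed at C, Alice's payoffs are: A → 6, B → -2, C → -1, D → 2.
The maximum is 6, achieved by A.

A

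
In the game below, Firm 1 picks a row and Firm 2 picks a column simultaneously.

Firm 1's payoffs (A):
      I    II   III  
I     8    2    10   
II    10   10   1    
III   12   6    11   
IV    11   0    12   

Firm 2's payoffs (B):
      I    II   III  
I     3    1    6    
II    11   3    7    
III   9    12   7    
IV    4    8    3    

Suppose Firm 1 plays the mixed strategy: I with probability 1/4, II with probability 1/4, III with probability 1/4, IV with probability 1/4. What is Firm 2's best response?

I

Firm 2's best reply maximizes expected payoff against the mix.
I: (1/4)·3 + (1/4)·11 + (1/4)·9 + (1/4)·4 = 27/4
II: (1/4)·1 + (1/4)·3 + (1/4)·12 + (1/4)·8 = 6
III: (1/4)·6 + (1/4)·7 + (1/4)·7 + (1/4)·3 = 23/4
Highest expected payoff is 27/4, from I.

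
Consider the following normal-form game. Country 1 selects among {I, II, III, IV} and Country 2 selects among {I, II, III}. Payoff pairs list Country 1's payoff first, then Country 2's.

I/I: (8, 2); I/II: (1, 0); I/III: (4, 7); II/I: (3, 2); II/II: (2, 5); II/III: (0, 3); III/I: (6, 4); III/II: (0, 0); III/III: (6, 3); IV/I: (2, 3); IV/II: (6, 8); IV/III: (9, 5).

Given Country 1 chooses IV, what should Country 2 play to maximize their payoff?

With Country 1 fixed at IV, Country 2's payoffs are: I → 3, II → 8, III → 5.
The maximum is 8, achieved by II.

II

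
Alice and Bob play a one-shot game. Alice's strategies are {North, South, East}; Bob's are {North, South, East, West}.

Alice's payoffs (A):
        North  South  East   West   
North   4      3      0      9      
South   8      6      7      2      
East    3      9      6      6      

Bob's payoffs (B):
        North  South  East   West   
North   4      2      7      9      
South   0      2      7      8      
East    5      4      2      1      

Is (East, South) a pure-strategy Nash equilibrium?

Holding Bob at South: Alice gets 9 from East, versus 3 from North, 6 from South. No profitable deviation for Alice.
Holding Alice at East: Bob gets 4 from South but could get 5 by switching to North. Bob has a profitable deviation.

No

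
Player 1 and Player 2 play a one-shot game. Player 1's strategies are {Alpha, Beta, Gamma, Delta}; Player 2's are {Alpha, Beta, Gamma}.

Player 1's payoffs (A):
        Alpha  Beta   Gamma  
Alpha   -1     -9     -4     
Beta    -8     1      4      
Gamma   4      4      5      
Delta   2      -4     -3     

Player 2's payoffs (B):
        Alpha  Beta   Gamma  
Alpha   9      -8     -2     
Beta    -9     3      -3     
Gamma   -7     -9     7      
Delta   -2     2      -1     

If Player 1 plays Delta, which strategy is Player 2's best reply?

With Player 1 fixed at Delta, Player 2's payoffs are: Alpha → -2, Beta → 2, Gamma → -1.
The maximum is 2, achieved by Beta.

Beta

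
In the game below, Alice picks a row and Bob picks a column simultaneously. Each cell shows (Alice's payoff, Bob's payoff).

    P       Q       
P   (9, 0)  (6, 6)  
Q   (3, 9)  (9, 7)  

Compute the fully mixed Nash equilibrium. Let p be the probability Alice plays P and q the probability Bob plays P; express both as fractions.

Each player's mixing probability is pinned down by making the *other* player indifferent.
Bob indifferent between P and Q: p·0 + (1−p)·9 = p·6 + (1−p)·7 ⟹ 9 + (-9)p = 7 + (-1)p ⟹ p = 1/4.
Alice indifferent between P and Q: q·9 + (1−q)·6 = q·3 + (1−q)·9 ⟹ 6 + 3q = 9 + (-6)q ⟹ q = 1/3.

p = 1/4, q = 1/3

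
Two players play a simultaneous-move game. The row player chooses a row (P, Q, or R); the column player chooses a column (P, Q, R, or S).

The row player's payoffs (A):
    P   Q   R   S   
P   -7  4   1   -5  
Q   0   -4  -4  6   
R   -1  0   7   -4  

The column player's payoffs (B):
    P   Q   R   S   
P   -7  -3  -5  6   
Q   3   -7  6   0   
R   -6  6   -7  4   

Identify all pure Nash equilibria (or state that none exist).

None

Check mutual best responses: a cell is a NE iff neither player can gain by unilaterally deviating.
The row player's best responses — vs P: Q (payoff 0); vs Q: P (payoff 4); vs R: R (payoff 7); vs S: Q (payoff 6).
The column player's best responses — vs P: S (payoff 6); vs Q: R (payoff 6); vs R: Q (payoff 6).
No cell has both players best-responding. For instance, the row player's best reply to S is Q, but against Q the column player prefers R over S.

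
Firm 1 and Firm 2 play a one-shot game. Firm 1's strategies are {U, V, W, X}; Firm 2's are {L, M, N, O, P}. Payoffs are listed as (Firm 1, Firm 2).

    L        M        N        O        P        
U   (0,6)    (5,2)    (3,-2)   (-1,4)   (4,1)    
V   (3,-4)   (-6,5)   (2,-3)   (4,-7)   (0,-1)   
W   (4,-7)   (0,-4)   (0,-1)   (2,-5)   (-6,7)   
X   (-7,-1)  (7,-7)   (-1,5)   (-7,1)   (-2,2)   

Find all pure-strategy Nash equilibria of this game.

Find each player's best response to every opponent strategy; NE are the intersections.
Firm 1's best responses — vs L: W (payoff 4); vs M: X (payoff 7); vs N: U (payoff 3); vs O: V (payoff 4); vs P: U (payoff 4).
Firm 2's best responses — vs U: L (payoff 6); vs V: M (payoff 5); vs W: P (payoff 7); vs X: N (payoff 5).
No cell has both players best-responding. For instance, Firm 1's best reply to M is X, but against X Firm 2 prefers N over M.

There is no pure-strategy Nash equilibrium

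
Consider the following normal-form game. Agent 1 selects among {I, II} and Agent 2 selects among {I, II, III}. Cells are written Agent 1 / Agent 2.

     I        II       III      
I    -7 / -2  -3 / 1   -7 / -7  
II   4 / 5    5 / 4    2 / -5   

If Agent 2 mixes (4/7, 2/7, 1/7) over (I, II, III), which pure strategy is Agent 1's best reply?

Compute Agent 1's expected payoff from each pure strategy against the given mix.
I: (4/7)·(-7) + (2/7)·(-3) + (1/7)·(-7) = -41/7
II: (4/7)·4 + (2/7)·5 + (1/7)·2 = 4
Highest expected payoff is 4, from II.

II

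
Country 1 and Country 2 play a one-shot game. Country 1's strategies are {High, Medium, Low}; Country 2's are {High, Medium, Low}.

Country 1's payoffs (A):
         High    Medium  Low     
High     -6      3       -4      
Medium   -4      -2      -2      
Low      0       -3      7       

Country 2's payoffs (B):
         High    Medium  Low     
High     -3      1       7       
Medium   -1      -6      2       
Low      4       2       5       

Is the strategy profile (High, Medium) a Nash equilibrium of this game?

Holding Country 2 at Medium: Country 1 gets 3 from High, versus -2 from Medium, -3 from Low. No profitable deviation for Country 1.
Holding Country 1 at High: Country 2 gets 1 from Medium but could get 7 by switching to Low. Country 2 has a profitable deviation.

No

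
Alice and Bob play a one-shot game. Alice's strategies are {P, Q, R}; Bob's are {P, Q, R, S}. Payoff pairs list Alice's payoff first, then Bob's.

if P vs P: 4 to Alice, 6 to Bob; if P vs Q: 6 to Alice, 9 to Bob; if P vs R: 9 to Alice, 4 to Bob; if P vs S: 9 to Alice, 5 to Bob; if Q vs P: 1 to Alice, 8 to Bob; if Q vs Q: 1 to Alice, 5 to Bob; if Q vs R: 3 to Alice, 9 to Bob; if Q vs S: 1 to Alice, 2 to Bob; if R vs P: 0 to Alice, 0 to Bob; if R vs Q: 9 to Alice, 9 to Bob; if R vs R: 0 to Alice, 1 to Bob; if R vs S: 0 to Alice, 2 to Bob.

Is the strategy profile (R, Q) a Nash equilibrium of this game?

Holding Bob at Q: Alice gets 9 from R, versus 6 from P, 1 from Q. No profitable deviation for Alice.
Holding Alice at R: Bob gets 9 from Q, versus 0 from P, 1 from R, 2 from S. No profitable deviation for Bob either.

Yes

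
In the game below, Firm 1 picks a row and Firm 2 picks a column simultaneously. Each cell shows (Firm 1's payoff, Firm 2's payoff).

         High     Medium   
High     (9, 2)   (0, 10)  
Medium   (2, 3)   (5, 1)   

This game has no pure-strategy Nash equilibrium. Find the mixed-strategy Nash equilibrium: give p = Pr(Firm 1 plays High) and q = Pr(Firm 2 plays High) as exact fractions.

p = 1/5, q = 5/12

Each player's mixing probability is pinned down by making the *other* player indifferent.
Firm 2 indifferent between High and Medium: p·2 + (1−p)·3 = p·10 + (1−p)·1 ⟹ 3 + (-1)p = 1 + 9p ⟹ p = 1/5.
Firm 1 indifferent between High and Medium: q·9 + (1−q)·0 = q·2 + (1−q)·5 ⟹ 0 + 9q = 5 + (-3)q ⟹ q = 5/12.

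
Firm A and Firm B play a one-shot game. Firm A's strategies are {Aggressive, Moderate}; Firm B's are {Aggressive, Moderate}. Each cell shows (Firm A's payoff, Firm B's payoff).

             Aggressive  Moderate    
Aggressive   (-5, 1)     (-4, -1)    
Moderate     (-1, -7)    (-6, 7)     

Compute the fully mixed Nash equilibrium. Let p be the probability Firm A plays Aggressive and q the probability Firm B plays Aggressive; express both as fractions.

In a mixed NE each player is indifferent between their pure strategies, so the opponent's mix sets the indifference.
Firm B indifferent between Aggressive and Moderate: p·1 + (1−p)·(-7) = p·(-1) + (1−p)·7 ⟹ (-7) + 8p = 7 + (-8)p ⟹ p = 7/8.
Firm A indifferent between Aggressive and Moderate: q·(-5) + (1−q)·(-4) = q·(-1) + (1−q)·(-6) ⟹ (-4) + (-1)q = (-6) + 5q ⟹ q = 1/3.

p = 7/8, q = 1/3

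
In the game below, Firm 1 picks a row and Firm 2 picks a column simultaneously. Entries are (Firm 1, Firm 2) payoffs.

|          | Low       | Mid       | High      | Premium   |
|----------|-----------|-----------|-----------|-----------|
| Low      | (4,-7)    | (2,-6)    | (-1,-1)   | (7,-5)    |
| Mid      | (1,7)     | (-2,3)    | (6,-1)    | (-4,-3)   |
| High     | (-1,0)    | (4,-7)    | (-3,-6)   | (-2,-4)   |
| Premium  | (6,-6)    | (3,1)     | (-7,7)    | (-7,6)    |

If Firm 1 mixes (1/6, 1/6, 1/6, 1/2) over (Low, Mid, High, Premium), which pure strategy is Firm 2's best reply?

High

Compute Firm 2's expected payoff from each pure strategy against the given mix.
Low: (1/6)·(-7) + (1/6)·7 + (1/6)·0 + (1/2)·(-6) = -3
Mid: (1/6)·(-6) + (1/6)·3 + (1/6)·(-7) + (1/2)·1 = -7/6
High: (1/6)·(-1) + (1/6)·(-1) + (1/6)·(-6) + (1/2)·7 = 13/6
Premium: (1/6)·(-5) + (1/6)·(-3) + (1/6)·(-4) + (1/2)·6 = 1
Highest expected payoff is 13/6, from High.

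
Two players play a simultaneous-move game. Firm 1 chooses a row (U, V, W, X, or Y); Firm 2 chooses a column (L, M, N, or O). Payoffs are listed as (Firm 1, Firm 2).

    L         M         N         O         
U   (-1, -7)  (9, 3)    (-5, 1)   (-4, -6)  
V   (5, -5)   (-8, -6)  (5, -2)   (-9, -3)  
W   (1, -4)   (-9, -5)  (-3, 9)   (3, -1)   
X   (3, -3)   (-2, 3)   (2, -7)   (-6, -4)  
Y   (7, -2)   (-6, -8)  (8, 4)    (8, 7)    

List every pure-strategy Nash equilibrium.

(U, M) and (Y, O)

Check mutual best responses: a cell is a NE iff neither player can gain by unilaterally deviating.
Firm 1's best responses — vs L: Y (payoff 7); vs M: U (payoff 9); vs N: Y (payoff 8); vs O: Y (payoff 8).
Firm 2's best responses — vs U: M (payoff 3); vs V: N (payoff -2); vs W: N (payoff 9); vs X: M (payoff 3); vs Y: O (payoff 7).
Mutual best responses occur at (U, M) and (Y, O); at each, neither player gains by switching.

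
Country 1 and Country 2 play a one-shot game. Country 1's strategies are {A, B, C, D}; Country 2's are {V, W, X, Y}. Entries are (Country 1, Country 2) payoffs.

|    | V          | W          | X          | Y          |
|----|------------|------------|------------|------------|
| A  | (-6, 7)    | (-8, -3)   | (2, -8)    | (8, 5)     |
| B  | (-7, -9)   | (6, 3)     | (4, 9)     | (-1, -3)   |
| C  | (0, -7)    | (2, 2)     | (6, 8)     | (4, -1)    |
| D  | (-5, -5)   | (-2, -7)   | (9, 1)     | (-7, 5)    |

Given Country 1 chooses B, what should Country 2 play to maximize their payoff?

With Country 1 fixed at B, Country 2's payoffs are: V → -9, W → 3, X → 9, Y → -3.
The maximum is 9, achieved by X.

X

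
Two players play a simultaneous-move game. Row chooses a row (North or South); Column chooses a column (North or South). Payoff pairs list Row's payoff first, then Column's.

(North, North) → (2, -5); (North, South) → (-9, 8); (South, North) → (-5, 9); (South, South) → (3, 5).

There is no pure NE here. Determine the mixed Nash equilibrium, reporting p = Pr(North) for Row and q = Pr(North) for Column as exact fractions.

In a mixed NE each player is indifferent between their pure strategies, so the opponent's mix sets the indifference.
Column indifferent between North and South: p·(-5) + (1−p)·9 = p·8 + (1−p)·5 ⟹ 9 + (-14)p = 5 + 3p ⟹ p = 4/17.
Row indifferent between North and South: q·2 + (1−q)·(-9) = q·(-5) + (1−q)·3 ⟹ (-9) + 11q = 3 + (-8)q ⟹ q = 12/19.

p = 4/17, q = 12/19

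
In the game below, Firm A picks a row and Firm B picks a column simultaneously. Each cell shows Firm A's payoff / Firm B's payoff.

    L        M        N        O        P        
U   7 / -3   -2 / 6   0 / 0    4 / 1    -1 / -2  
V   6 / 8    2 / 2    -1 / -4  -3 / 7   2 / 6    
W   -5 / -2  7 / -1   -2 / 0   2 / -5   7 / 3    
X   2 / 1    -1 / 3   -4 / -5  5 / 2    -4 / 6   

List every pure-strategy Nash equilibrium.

(W, P)

A profile is a Nash equilibrium when each player is best-responding to the other.
Firm A's best responses — vs L: U (payoff 7); vs M: W (payoff 7); vs N: U (payoff 0); vs O: X (payoff 5); vs P: W (payoff 7).
Firm B's best responses — vs U: M (payoff 6); vs V: L (payoff 8); vs W: P (payoff 3); vs X: P (payoff 6).
The only mutual best response is (W, P); neither player gains by switching there.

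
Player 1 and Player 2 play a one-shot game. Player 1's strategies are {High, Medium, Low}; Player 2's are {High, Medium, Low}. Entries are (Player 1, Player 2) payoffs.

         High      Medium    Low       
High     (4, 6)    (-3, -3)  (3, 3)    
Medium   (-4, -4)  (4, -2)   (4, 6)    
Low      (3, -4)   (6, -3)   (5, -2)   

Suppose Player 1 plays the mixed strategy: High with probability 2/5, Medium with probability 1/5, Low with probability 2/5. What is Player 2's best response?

Low

Compute Player 2's expected payoff from each pure strategy against the given mix.
High: (2/5)·6 + (1/5)·(-4) + (2/5)·(-4) = 0
Medium: (2/5)·(-3) + (1/5)·(-2) + (2/5)·(-3) = -14/5
Low: (2/5)·3 + (1/5)·6 + (2/5)·(-2) = 8/5
Highest expected payoff is 8/5, from Low.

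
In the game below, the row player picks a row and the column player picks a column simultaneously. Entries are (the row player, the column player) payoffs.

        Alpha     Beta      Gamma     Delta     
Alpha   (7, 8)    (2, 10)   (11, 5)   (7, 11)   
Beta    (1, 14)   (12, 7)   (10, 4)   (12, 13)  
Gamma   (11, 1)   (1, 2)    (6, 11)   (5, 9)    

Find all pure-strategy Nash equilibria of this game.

Check mutual best responses: a cell is a NE iff neither player can gain by unilaterally deviating.
The row player's best responses — vs Alpha: Gamma (payoff 11); vs Beta: Beta (payoff 12); vs Gamma: Alpha (payoff 11); vs Delta: Beta (payoff 12).
The column player's best responses — vs Alpha: Delta (payoff 11); vs Beta: Alpha (payoff 14); vs Gamma: Gamma (payoff 11).
No cell has both players best-responding. For instance, the row player's best reply to Alpha is Gamma, but against Gamma the column player prefers Gamma over Alpha.

There is no pure-strategy Nash equilibrium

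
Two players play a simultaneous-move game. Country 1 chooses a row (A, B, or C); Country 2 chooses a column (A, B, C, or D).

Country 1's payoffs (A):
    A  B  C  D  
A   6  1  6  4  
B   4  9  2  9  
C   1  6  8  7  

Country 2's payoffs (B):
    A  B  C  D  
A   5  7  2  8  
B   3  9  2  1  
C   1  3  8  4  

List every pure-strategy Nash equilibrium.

(B, B) and (C, C)

Check mutual best responses: a cell is a NE iff neither player can gain by unilaterally deviating.
Country 1's best responses — vs A: A (payoff 6); vs B: B (payoff 9); vs C: C (payoff 8); vs D: B (payoff 9).
Country 2's best responses — vs A: D (payoff 8); vs B: B (payoff 9); vs C: C (payoff 8).
Mutual best responses occur at (B, B) and (C, C); at each, neither player gains by switching.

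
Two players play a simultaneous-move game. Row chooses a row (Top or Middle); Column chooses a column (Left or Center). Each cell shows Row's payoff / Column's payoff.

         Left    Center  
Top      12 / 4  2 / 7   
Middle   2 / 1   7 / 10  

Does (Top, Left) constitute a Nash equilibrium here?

Holding Column at Left: Row gets 12 from Top, versus 2 from Middle. No profitable deviation for Row.
Holding Row at Top: Column gets 4 from Left but could get 7 by switching to Center. Column has a profitable deviation.

No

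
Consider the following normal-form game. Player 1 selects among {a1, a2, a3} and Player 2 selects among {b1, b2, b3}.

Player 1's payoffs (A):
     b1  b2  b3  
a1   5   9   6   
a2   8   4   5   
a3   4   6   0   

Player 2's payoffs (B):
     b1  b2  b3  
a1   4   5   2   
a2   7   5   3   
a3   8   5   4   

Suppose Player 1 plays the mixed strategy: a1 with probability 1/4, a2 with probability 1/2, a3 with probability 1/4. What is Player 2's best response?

b1

Player 2's best reply maximizes expected payoff against the mix.
b1: (1/4)·4 + (1/2)·7 + (1/4)·8 = 13/2
b2: (1/4)·5 + (1/2)·5 + (1/4)·5 = 5
b3: (1/4)·2 + (1/2)·3 + (1/4)·4 = 3
Highest expected payoff is 13/2, from b1.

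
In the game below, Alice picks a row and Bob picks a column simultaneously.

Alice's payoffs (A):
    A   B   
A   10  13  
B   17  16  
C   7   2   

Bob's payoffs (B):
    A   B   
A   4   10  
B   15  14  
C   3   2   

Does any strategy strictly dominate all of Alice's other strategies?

B

A strategy is strictly dominant if it gives Alice a strictly higher payoff than every other strategy, against every choice by the opponent.
B strictly dominates: vs A: 17 > each of {10, 7}; vs B: 16 > each of {13, 2}.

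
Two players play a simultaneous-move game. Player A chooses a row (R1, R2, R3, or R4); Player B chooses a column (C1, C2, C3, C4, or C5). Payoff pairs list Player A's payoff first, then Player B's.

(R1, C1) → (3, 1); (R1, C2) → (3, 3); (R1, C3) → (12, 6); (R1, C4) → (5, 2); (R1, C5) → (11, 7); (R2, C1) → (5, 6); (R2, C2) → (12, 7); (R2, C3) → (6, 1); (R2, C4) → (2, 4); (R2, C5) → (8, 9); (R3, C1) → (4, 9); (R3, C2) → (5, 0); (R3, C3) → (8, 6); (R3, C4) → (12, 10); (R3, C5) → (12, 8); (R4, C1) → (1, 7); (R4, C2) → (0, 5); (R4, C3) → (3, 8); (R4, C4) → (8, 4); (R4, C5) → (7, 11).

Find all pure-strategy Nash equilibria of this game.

(R3, C4)

Check mutual best responses: a cell is a NE iff neither player can gain by unilaterally deviating.
Player A's best responses — vs C1: R2 (payoff 5); vs C2: R2 (payoff 12); vs C3: R1 (payoff 12); vs C4: R3 (payoff 12); vs C5: R3 (payoff 12).
Player B's best responses — vs R1: C5 (payoff 7); vs R2: C5 (payoff 9); vs R3: C4 (payoff 10); vs R4: C5 (payoff 11).
The only mutual best response is (R3, C4); neither player gains by switching there.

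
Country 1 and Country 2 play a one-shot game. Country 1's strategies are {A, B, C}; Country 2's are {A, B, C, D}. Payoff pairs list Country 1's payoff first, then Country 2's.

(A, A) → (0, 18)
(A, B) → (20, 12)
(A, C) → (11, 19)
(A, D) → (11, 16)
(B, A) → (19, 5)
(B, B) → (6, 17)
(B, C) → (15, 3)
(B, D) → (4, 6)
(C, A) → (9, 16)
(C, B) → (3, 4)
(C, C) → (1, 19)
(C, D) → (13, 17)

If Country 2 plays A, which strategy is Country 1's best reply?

With Country 2 fixed at A, Country 1's payoffs are: A → 0, B → 19, C → 9.
The maximum is 19, achieved by B.

B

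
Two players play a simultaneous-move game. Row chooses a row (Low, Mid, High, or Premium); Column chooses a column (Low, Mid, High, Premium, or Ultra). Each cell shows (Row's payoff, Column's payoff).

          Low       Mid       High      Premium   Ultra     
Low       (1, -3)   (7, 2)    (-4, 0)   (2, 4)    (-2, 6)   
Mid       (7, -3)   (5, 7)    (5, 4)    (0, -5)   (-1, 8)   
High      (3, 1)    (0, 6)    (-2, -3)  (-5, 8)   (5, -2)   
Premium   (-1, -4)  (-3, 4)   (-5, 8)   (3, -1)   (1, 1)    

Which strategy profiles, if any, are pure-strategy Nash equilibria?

Check mutual best responses: a cell is a NE iff neither player can gain by unilaterally deviating.
Row's best responses — vs Low: Mid (payoff 7); vs Mid: Low (payoff 7); vs High: Mid (payoff 5); vs Premium: Premium (payoff 3); vs Ultra: High (payoff 5).
Column's best responses — vs Low: Ultra (payoff 6); vs Mid: Ultra (payoff 8); vs High: Premium (payoff 8); vs Premium: High (payoff 8).
No cell has both players best-responding. For instance, Row's best reply to High is Mid, but against Mid Column prefers Ultra over High.

No pure-strategy Nash equilibrium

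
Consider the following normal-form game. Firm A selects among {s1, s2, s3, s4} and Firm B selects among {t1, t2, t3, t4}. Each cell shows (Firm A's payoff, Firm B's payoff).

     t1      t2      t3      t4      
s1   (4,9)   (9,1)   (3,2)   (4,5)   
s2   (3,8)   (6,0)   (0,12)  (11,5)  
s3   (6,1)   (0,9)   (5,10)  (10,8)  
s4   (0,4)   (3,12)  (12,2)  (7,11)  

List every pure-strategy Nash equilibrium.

There is no pure-strategy Nash equilibrium

Check mutual best responses: a cell is a NE iff neither player can gain by unilaterally deviating.
Firm A's best responses — vs t1: s3 (payoff 6); vs t2: s1 (payoff 9); vs t3: s4 (payoff 12); vs t4: s2 (payoff 11).
Firm B's best responses — vs s1: t1 (payoff 9); vs s2: t3 (payoff 12); vs s3: t3 (payoff 10); vs s4: t2 (payoff 12).
No cell has both players best-responding. For instance, Firm A's best reply to t1 is s3, but against s3 Firm B prefers t3 over t1.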